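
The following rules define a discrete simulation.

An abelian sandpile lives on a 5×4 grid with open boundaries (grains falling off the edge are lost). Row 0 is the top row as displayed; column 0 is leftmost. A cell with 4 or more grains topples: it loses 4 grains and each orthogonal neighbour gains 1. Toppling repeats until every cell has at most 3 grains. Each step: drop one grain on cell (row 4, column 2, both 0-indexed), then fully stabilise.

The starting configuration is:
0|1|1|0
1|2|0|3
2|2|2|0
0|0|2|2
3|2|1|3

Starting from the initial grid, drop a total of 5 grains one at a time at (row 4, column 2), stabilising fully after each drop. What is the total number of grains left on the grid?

t=0: 0|1|1|0
1|2|0|3
2|2|2|0
0|0|2|2
3|2|1|3
t=1: 0|1|1|0
1|2|0|3
2|2|2|0
0|0|2|2
3|2|2|3
t=2: 0|1|1|0
1|2|0|3
2|2|2|0
0|0|2|2
3|2|3|3
t=3: 0|1|1|0
1|2|0|3
2|2|2|0
0|0|3|3
3|3|1|0
t=4: 0|1|1|0
1|2|0|3
2|2|2|0
0|0|3|3
3|3|2|0
t=5: 0|1|1|0
1|2|0|3
2|2|2|0
0|0|3|3
3|3|3|0

29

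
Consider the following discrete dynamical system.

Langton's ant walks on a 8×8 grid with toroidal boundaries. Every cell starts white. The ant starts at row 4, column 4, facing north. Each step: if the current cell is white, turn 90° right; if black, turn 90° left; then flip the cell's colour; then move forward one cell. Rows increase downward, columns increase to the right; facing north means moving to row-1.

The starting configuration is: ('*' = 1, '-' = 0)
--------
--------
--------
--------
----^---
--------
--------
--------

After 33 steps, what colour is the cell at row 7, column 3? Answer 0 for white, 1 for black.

1

k=0  --------
--------
--------
--------
----^---
--------
--------
--------
k=1  --------
--------
--------
--------
----*>--
--------
--------
--------
k=2  --------
--------
--------
--------
----**--
-----v--
--------
--------
k=3  --------
--------
--------
--------
----**--
----<*--
--------
--------
k=4  --------
--------
--------
--------
----^*--
----**--
--------
--------
k=5  --------
--------
--------
--------
---<-*--
----**--
--------
--------
k=6  --------
--------
--------
---^----
---*-*--
----**--
--------
--------
k=7  --------
--------
--------
---*>---
---*-*--
----**--
--------
--------
k=8  --------
--------
--------
---**---
---*v*--
----**--
--------
--------
k=9  --------
--------
--------
---**---
---<**--
----**--
--------
--------
k=10  --------
--------
--------
---**---
----**--
---v**--
--------
--------
k=11  --------
--------
--------
---**---
----**--
--<***--
--------
--------
k=12  --------
--------
--------
---**---
--^-**--
--****--
--------
--------
k=13  --------
--------
--------
---**---
--*>**--
--****--
--------
--------
k=14  --------
--------
--------
---**---
--****--
--*v**--
--------
--------
k=15  --------
--------
--------
---**---
--****--
--*->*--
--------
--------
k=16  --------
--------
--------
---**---
--**^*--
--*--*--
--------
--------
k=17  --------
--------
--------
---**---
--*<-*--
--*--*--
--------
--------
k=18  --------
--------
--------
---**---
--*--*--
--*v-*--
--------
--------
k=19  --------
--------
--------
---**---
--*--*--
--<*-*--
--------
--------
k=20  --------
--------
--------
---**---
--*--*--
---*-*--
--v-----
--------
k=21  --------
--------
--------
---**---
--*--*--
---*-*--
-<*-----
--------
k=22  --------
--------
--------
---**---
--*--*--
-^-*-*--
-**-----
--------
k=23  --------
--------
--------
---**---
--*--*--
-*>*-*--
-**-----
--------
k=24  --------
--------
--------
---**---
--*--*--
-***-*--
-*v-----
--------
k=25  --------
--------
--------
---**---
--*--*--
-***-*--
-*->----
--------
k=26  --------
--------
--------
---**---
--*--*--
-***-*--
-*-*----
---v----
k=27  --------
--------
--------
---**---
--*--*--
-***-*--
-*-*----
--<*----
k=28  --------
--------
--------
---**---
--*--*--
-***-*--
-*^*----
--**----
k=29  --------
--------
--------
---**---
--*--*--
-***-*--
-**>----
--**----
k=30  --------
--------
--------
---**---
--*--*--
-**^-*--
-**-----
--**----
k=31  --------
--------
--------
---**---
--*--*--
-*<--*--
-**-----
--**----
k=32  --------
--------
--------
---**---
--*--*--
-*---*--
-*v-----
--**----
k=33  --------
--------
--------
---**---
--*--*--
-*---*--
-*->----
--**----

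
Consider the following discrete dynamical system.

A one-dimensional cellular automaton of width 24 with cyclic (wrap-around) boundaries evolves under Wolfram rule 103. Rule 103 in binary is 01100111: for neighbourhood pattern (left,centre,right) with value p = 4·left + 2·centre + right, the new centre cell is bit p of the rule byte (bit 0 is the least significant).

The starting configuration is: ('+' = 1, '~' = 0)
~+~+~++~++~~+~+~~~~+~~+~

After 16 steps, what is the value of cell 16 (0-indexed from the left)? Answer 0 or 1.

1

gen 0: ~+~+~++~++~~+~+~~~~+~~+~
gen 1: +++++~++~+~++++~++++~++~
gen 2: ~~~~++~++++~~~++~~~++~++
gen 3: ~+++~++~~~+~++~+~++~++~+
gen 4: +~~++~+~++++~++++~++~+++
gen 5: +~+~++++~~~++~~~++~++~~~
gen 6: ++++~~~+~++~+~++~++~+~++
gen 7: ~~~+~++++~++++~++~++++~~
gen 8: +++++~~~++~~~++~++~~~+~+
gen 9: ~~~~+~++~+~++~++~+~++++~
gen 10: ++++++~++++~++~++++~~~+~
gen 11: ~~~~~++~~~++~++~~~+~++++
gen 12: ~++++~+~++~++~+~++++~~~+
gen 13: +~~~++++~++~++++~~~+~+++
gen 14: +~++~~~++~++~~~+~++++~~~
gen 15: ++~+~++~++~+~++++~~~+~++
gen 16: ~++++~++~++++~~~+~++++~~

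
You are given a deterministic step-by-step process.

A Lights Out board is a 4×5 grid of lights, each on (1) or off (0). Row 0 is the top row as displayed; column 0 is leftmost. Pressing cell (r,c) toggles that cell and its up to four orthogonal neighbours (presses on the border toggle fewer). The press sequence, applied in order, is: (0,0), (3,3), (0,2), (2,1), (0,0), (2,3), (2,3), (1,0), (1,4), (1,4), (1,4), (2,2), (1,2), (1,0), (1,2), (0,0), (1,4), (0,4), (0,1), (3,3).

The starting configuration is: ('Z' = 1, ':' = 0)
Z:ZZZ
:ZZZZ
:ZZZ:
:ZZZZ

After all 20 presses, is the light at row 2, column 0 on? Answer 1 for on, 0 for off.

t=0: Z:ZZZ
:ZZZZ
:ZZZ:
:ZZZZ
t=1: :ZZZZ
ZZZZZ
:ZZZ:
:ZZZZ
t=2: :ZZZZ
ZZZZZ
:ZZ::
:Z:::
t=3: ::::Z
ZZ:ZZ
:ZZ::
:Z:::
t=4: ::::Z
Z::ZZ
Z::::
:::::
t=5: ZZ::Z
:::ZZ
Z::::
:::::
t=6: ZZ::Z
::::Z
Z:ZZZ
:::Z:
t=7: ZZ::Z
:::ZZ
Z::::
:::::
t=8: :Z::Z
ZZ:ZZ
:::::
:::::
t=9: :Z:::
ZZ:::
::::Z
:::::
t=10: :Z::Z
ZZ:ZZ
:::::
:::::
t=11: :Z:::
ZZ:::
::::Z
:::::
t=12: :Z:::
ZZZ::
:ZZZZ
::Z::
t=13: :ZZ::
Z::Z:
:Z:ZZ
::Z::
t=14: ZZZ::
:Z:Z:
ZZ:ZZ
::Z::
t=15: ZZ:::
::Z::
ZZZZZ
::Z::
t=16: :::::
Z:Z::
ZZZZZ
::Z::
t=17: ::::Z
Z:ZZZ
ZZZZ:
::Z::
t=18: :::Z:
Z:ZZ:
ZZZZ:
::Z::
t=19: ZZZZ:
ZZZZ:
ZZZZ:
::Z::
t=20: ZZZZ:
ZZZZ:
ZZZ::
:::ZZ

1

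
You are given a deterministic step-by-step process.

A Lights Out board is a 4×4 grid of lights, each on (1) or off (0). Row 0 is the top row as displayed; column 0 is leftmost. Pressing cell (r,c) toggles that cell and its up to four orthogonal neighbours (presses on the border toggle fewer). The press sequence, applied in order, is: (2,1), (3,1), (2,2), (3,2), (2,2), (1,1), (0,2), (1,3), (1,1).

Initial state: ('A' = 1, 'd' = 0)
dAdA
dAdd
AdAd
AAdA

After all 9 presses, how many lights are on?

0) dAdA
dAdd
AdAd
AAdA
1) dAdA
dddd
dAdd
AddA
2) dAdA
dddd
dddd
dAAA
3) dAdA
ddAd
dAAA
dAdA
4) dAdA
ddAd
dAdA
ddAd
5) dAdA
dddd
ddAd
dddd
6) dddA
AAAd
dAAd
dddd
7) dAAd
AAdd
dAAd
dddd
8) dAAA
AAAA
dAAA
dddd
9) ddAA
dddA
ddAA
dddd

5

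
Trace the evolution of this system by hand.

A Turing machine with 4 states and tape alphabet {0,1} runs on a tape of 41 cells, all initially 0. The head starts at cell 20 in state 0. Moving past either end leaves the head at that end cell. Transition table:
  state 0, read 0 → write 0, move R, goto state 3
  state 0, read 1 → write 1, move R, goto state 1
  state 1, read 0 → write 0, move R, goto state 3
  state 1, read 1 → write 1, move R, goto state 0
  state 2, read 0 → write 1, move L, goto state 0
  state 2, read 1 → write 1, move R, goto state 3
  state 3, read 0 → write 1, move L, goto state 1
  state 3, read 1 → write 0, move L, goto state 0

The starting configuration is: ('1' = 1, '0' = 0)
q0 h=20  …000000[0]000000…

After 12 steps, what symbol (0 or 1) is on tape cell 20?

0) q0 h=20  …000000[0]000000…
1) q3 h=21  …000000[0]000000…
2) q1 h=20  …000000[0]100000…
3) q3 h=21  …000000[1]000000…
4) q0 h=20  …000000[0]000000…
5) q3 h=21  …000000[0]000000…
6) q1 h=20  …000000[0]100000…
7) q3 h=21  …000000[1]000000…
8) q0 h=20  …000000[0]000000…
9) q3 h=21  …000000[0]000000…
10) q1 h=20  …000000[0]100000…
11) q3 h=21  …000000[1]000000…
12) q0 h=20  …000000[0]000000…

0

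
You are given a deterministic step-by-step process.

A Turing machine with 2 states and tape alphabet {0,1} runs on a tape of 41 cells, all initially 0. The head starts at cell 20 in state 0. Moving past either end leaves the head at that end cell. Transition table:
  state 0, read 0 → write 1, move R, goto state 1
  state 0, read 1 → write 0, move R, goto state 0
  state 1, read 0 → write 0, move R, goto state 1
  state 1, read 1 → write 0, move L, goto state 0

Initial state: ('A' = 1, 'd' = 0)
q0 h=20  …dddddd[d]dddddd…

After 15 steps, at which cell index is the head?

[0] q0 h=20  …dddddd[d]dddddd…
[1] q1 h=21  …dddddA[d]dddddd…
[2] q1 h=22  …ddddAd[d]dddddd…
[3] q1 h=23  …dddAdd[d]dddddd…
[4] q1 h=24  …ddAddd[d]dddddd…
[5] q1 h=25  …dAdddd[d]dddddd…
[6] q1 h=26  …Addddd[d]dddddd…
[7] q1 h=27  …dddddd[d]dddddd…
[8] q1 h=28  …dddddd[d]dddddd…
[9] q1 h=29  …dddddd[d]dddddd…
[10] q1 h=30  …dddddd[d]dddddd…
[11] q1 h=31  …dddddd[d]dddddd…
[12] q1 h=32  …dddddd[d]dddddd…
[13] q1 h=33  …dddddd[d]dddddd…
[14] q1 h=34  …dddddd[d]dddddd|
[15] q1 h=35  …dddddd[d]ddddd|

35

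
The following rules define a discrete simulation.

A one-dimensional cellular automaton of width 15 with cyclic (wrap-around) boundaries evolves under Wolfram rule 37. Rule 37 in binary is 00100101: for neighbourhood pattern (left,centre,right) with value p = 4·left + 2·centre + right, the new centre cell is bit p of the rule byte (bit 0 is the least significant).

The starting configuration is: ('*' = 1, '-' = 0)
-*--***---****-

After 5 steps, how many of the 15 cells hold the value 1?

step 0: -*--***---****-
step 1: -*------*------
step 2: -*-****-*-*****
step 3: ***----***-----
step 4: ----**-----***-
step 5: ***----***-----

6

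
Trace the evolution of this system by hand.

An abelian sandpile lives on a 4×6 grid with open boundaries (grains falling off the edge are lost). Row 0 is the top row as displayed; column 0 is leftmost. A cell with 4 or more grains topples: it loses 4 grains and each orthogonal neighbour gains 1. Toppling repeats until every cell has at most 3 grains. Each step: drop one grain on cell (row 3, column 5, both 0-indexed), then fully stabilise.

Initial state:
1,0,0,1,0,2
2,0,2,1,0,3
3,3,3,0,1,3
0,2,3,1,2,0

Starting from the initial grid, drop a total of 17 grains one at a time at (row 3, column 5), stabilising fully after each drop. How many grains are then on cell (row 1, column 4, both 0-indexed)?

2

k=0  1,0,0,1,0,2
2,0,2,1,0,3
3,3,3,0,1,3
0,2,3,1,2,0
k=1  1,0,0,1,0,2
2,0,2,1,0,3
3,3,3,0,1,3
0,2,3,1,2,1
k=2  1,0,0,1,0,2
2,0,2,1,0,3
3,3,3,0,1,3
0,2,3,1,2,2
k=3  1,0,0,1,0,2
2,0,2,1,0,3
3,3,3,0,1,3
0,2,3,1,2,3
k=4  1,0,0,1,0,3
2,0,2,1,1,0
3,3,3,0,2,1
0,2,3,1,3,1
k=5  1,0,0,1,0,3
2,0,2,1,1,0
3,3,3,0,2,1
0,2,3,1,3,2
k=6  1,0,0,1,0,3
2,0,2,1,1,0
3,3,3,0,2,1
0,2,3,1,3,3
k=7  1,0,0,1,0,3
2,0,2,1,1,0
3,3,3,0,3,2
0,2,3,2,0,1
k=8  1,0,0,1,0,3
2,0,2,1,1,0
3,3,3,0,3,2
0,2,3,2,0,2
k=9  1,0,0,1,0,3
2,0,2,1,1,0
3,3,3,0,3,2
0,2,3,2,0,3
k=10  1,0,0,1,0,3
2,0,2,1,1,0
3,3,3,0,3,3
0,2,3,2,1,0
k=11  1,0,0,1,0,3
2,0,2,1,1,0
3,3,3,0,3,3
0,2,3,2,1,1
k=12  1,0,0,1,0,3
2,0,2,1,1,0
3,3,3,0,3,3
0,2,3,2,1,2
k=13  1,0,0,1,0,3
2,0,2,1,1,0
3,3,3,0,3,3
0,2,3,2,1,3
k=14  1,0,0,1,0,3
2,0,2,1,2,1
3,3,3,1,0,1
0,2,3,2,3,1
k=15  1,0,0,1,0,3
2,0,2,1,2,1
3,3,3,1,0,1
0,2,3,2,3,2
k=16  1,0,0,1,0,3
2,0,2,1,2,1
3,3,3,1,0,1
0,2,3,2,3,3
k=17  1,0,0,1,0,3
2,0,2,1,2,1
3,3,3,1,1,2
0,2,3,3,0,1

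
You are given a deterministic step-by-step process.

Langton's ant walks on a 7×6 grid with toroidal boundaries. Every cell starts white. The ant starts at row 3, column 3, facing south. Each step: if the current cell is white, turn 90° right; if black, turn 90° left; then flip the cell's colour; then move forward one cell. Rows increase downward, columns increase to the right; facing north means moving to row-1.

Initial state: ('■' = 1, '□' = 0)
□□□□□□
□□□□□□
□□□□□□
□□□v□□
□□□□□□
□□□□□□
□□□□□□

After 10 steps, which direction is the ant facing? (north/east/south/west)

north

gen 0: □□□□□□
□□□□□□
□□□□□□
□□□v□□
□□□□□□
□□□□□□
□□□□□□
gen 1: □□□□□□
□□□□□□
□□□□□□
□□<■□□
□□□□□□
□□□□□□
□□□□□□
gen 2: □□□□□□
□□□□□□
□□^□□□
□□■■□□
□□□□□□
□□□□□□
□□□□□□
gen 3: □□□□□□
□□□□□□
□□■>□□
□□■■□□
□□□□□□
□□□□□□
□□□□□□
gen 4: □□□□□□
□□□□□□
□□■■□□
□□■v□□
□□□□□□
□□□□□□
□□□□□□
gen 5: □□□□□□
□□□□□□
□□■■□□
□□■□>□
□□□□□□
□□□□□□
□□□□□□
gen 6: □□□□□□
□□□□□□
□□■■□□
□□■□■□
□□□□v□
□□□□□□
□□□□□□
gen 7: □□□□□□
□□□□□□
□□■■□□
□□■□■□
□□□<■□
□□□□□□
□□□□□□
gen 8: □□□□□□
□□□□□□
□□■■□□
□□■^■□
□□□■■□
□□□□□□
□□□□□□
gen 9: □□□□□□
□□□□□□
□□■■□□
□□■■>□
□□□■■□
□□□□□□
□□□□□□
gen 10: □□□□□□
□□□□□□
□□■■^□
□□■■□□
□□□■■□
□□□□□□
□□□□□□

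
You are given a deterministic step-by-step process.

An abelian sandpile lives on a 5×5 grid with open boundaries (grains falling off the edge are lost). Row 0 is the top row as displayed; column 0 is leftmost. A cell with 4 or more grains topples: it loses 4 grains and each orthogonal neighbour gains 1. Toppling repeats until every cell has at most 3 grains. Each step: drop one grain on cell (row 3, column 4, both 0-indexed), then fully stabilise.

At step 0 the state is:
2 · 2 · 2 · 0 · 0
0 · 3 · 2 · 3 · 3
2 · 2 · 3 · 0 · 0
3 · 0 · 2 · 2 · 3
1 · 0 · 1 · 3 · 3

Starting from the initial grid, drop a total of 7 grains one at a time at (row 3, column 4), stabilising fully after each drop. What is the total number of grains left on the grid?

step 0: 2 · 2 · 2 · 0 · 0
0 · 3 · 2 · 3 · 3
2 · 2 · 3 · 0 · 0
3 · 0 · 2 · 2 · 3
1 · 0 · 1 · 3 · 3
step 1: 2 · 2 · 2 · 0 · 0
0 · 3 · 2 · 3 · 3
2 · 2 · 3 · 1 · 1
3 · 0 · 3 · 0 · 2
1 · 0 · 2 · 1 · 1
step 2: 2 · 2 · 2 · 0 · 0
0 · 3 · 2 · 3 · 3
2 · 2 · 3 · 1 · 1
3 · 0 · 3 · 0 · 3
1 · 0 · 2 · 1 · 1
step 3: 2 · 2 · 2 · 0 · 0
0 · 3 · 2 · 3 · 3
2 · 2 · 3 · 1 · 2
3 · 0 · 3 · 1 · 0
1 · 0 · 2 · 1 · 2
step 4: 2 · 2 · 2 · 0 · 0
0 · 3 · 2 · 3 · 3
2 · 2 · 3 · 1 · 2
3 · 0 · 3 · 1 · 1
1 · 0 · 2 · 1 · 2
step 5: 2 · 2 · 2 · 0 · 0
0 · 3 · 2 · 3 · 3
2 · 2 · 3 · 1 · 2
3 · 0 · 3 · 1 · 2
1 · 0 · 2 · 1 · 2
step 6: 2 · 2 · 2 · 0 · 0
0 · 3 · 2 · 3 · 3
2 · 2 · 3 · 1 · 2
3 · 0 · 3 · 1 · 3
1 · 0 · 2 · 1 · 2
step 7: 2 · 2 · 2 · 0 · 0
0 · 3 · 2 · 3 · 3
2 · 2 · 3 · 1 · 3
3 · 0 · 3 · 2 · 0
1 · 0 · 2 · 1 · 3

43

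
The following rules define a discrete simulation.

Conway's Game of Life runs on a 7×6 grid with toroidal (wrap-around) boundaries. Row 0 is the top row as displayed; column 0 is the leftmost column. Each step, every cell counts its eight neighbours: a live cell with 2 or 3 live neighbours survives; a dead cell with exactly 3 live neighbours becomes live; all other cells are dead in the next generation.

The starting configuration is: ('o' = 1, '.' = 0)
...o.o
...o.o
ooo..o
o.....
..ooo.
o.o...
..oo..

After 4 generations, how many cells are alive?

t=0: ...o.o
...o.o
ooo..o
o.....
..ooo.
o.o...
..oo..
t=1: ...o..
.o.o.o
.oo.oo
o...o.
..oo.o
....o.
.oooo.
t=2: oo....
.o.o.o
.oo...
o.....
...o.o
.o...o
..o.o.
t=3: oo.ooo
......
.oo...
ooo...
....oo
o.oo.o
..o..o
t=4: oooooo
...ooo
o.o...
o.oo.o
....o.
oooo..
......

20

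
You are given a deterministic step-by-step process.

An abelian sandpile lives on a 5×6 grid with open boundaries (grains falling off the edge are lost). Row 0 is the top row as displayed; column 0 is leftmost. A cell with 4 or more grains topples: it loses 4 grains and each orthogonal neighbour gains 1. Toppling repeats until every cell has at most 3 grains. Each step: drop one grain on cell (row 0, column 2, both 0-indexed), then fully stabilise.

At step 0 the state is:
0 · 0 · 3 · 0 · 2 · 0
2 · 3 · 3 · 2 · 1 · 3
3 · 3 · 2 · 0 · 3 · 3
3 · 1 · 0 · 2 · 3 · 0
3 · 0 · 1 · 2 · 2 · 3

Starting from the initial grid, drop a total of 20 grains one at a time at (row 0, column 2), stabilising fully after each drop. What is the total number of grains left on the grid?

56

gen 0: 0 · 0 · 3 · 0 · 2 · 0
2 · 3 · 3 · 2 · 1 · 3
3 · 3 · 2 · 0 · 3 · 3
3 · 1 · 0 · 2 · 3 · 0
3 · 0 · 1 · 2 · 2 · 3
gen 1: 1 · 2 · 1 · 1 · 2 · 0
0 · 2 · 2 · 3 · 1 · 3
2 · 2 · 0 · 1 · 3 · 3
1 · 3 · 1 · 2 · 3 · 0
0 · 1 · 1 · 2 · 2 · 3
gen 2: 1 · 2 · 2 · 1 · 2 · 0
0 · 2 · 2 · 3 · 1 · 3
2 · 2 · 0 · 1 · 3 · 3
1 · 3 · 1 · 2 · 3 · 0
0 · 1 · 1 · 2 · 2 · 3
gen 3: 1 · 2 · 3 · 1 · 2 · 0
0 · 2 · 2 · 3 · 1 · 3
2 · 2 · 0 · 1 · 3 · 3
1 · 3 · 1 · 2 · 3 · 0
0 · 1 · 1 · 2 · 2 · 3
gen 4: 1 · 3 · 0 · 2 · 2 · 0
0 · 2 · 3 · 3 · 1 · 3
2 · 2 · 0 · 1 · 3 · 3
1 · 3 · 1 · 2 · 3 · 0
0 · 1 · 1 · 2 · 2 · 3
gen 5: 1 · 3 · 1 · 2 · 2 · 0
0 · 2 · 3 · 3 · 1 · 3
2 · 2 · 0 · 1 · 3 · 3
1 · 3 · 1 · 2 · 3 · 0
0 · 1 · 1 · 2 · 2 · 3
gen 6: 1 · 3 · 2 · 2 · 2 · 0
0 · 2 · 3 · 3 · 1 · 3
2 · 2 · 0 · 1 · 3 · 3
1 · 3 · 1 · 2 · 3 · 0
0 · 1 · 1 · 2 · 2 · 3
gen 7: 1 · 3 · 3 · 2 · 2 · 0
0 · 2 · 3 · 3 · 1 · 3
2 · 2 · 0 · 1 · 3 · 3
1 · 3 · 1 · 2 · 3 · 0
0 · 1 · 1 · 2 · 2 · 3
gen 8: 2 · 1 · 3 · 0 · 3 · 0
1 · 0 · 2 · 1 · 2 · 3
2 · 3 · 1 · 2 · 3 · 3
1 · 3 · 1 · 2 · 3 · 0
0 · 1 · 1 · 2 · 2 · 3
gen 9: 2 · 2 · 0 · 1 · 3 · 0
1 · 0 · 3 · 1 · 2 · 3
2 · 3 · 1 · 2 · 3 · 3
1 · 3 · 1 · 2 · 3 · 0
0 · 1 · 1 · 2 · 2 · 3
gen 10: 2 · 2 · 1 · 1 · 3 · 0
1 · 0 · 3 · 1 · 2 · 3
2 · 3 · 1 · 2 · 3 · 3
1 · 3 · 1 · 2 · 3 · 0
0 · 1 · 1 · 2 · 2 · 3
gen 11: 2 · 2 · 2 · 1 · 3 · 0
1 · 0 · 3 · 1 · 2 · 3
2 · 3 · 1 · 2 · 3 · 3
1 · 3 · 1 · 2 · 3 · 0
0 · 1 · 1 · 2 · 2 · 3
gen 12: 2 · 2 · 3 · 1 · 3 · 0
1 · 0 · 3 · 1 · 2 · 3
2 · 3 · 1 · 2 · 3 · 3
1 · 3 · 1 · 2 · 3 · 0
0 · 1 · 1 · 2 · 2 · 3
gen 13: 2 · 3 · 1 · 2 · 3 · 0
1 · 1 · 0 · 2 · 2 · 3
2 · 3 · 2 · 2 · 3 · 3
1 · 3 · 1 · 2 · 3 · 0
0 · 1 · 1 · 2 · 2 · 3
gen 14: 2 · 3 · 2 · 2 · 3 · 0
1 · 1 · 0 · 2 · 2 · 3
2 · 3 · 2 · 2 · 3 · 3
1 · 3 · 1 · 2 · 3 · 0
0 · 1 · 1 · 2 · 2 · 3
gen 15: 2 · 3 · 3 · 2 · 3 · 0
1 · 1 · 0 · 2 · 2 · 3
2 · 3 · 2 · 2 · 3 · 3
1 · 3 · 1 · 2 · 3 · 0
0 · 1 · 1 · 2 · 2 · 3
gen 16: 3 · 0 · 1 · 3 · 3 · 0
1 · 2 · 1 · 2 · 2 · 3
2 · 3 · 2 · 2 · 3 · 3
1 · 3 · 1 · 2 · 3 · 0
0 · 1 · 1 · 2 · 2 · 3
gen 17: 3 · 0 · 2 · 3 · 3 · 0
1 · 2 · 1 · 2 · 2 · 3
2 · 3 · 2 · 2 · 3 · 3
1 · 3 · 1 · 2 · 3 · 0
0 · 1 · 1 · 2 · 2 · 3
gen 18: 3 · 0 · 3 · 3 · 3 · 0
1 · 2 · 1 · 2 · 2 · 3
2 · 3 · 2 · 2 · 3 · 3
1 · 3 · 1 · 2 · 3 · 0
0 · 1 · 1 · 2 · 2 · 3
gen 19: 3 · 1 · 1 · 1 · 0 · 1
1 · 2 · 2 · 3 · 3 · 3
2 · 3 · 2 · 2 · 3 · 3
1 · 3 · 1 · 2 · 3 · 0
0 · 1 · 1 · 2 · 2 · 3
gen 20: 3 · 1 · 2 · 1 · 0 · 1
1 · 2 · 2 · 3 · 3 · 3
2 · 3 · 2 · 2 · 3 · 3
1 · 3 · 1 · 2 · 3 · 0
0 · 1 · 1 · 2 · 2 · 3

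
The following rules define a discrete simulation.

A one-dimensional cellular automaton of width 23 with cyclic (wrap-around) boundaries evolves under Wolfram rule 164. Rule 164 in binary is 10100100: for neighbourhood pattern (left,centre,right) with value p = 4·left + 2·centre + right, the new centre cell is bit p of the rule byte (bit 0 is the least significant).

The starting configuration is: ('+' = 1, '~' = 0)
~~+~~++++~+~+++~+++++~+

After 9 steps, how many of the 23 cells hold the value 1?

[0] ~~+~~++++~+~+++~+++++~+
[1] ~~+~~~++~+++~+~+~+++~++
[2] ~~+~~~~~+~+~+++++~+~+~~
[3] ~~+~~~~~++++~+++~++++~~
[4] ~~+~~~~~~++~+~+~+~++~~~
[5] ~~+~~~~~~~~+++++++~~~~~
[6] ~~+~~~~~~~~~+++++~~~~~~
[7] ~~+~~~~~~~~~~+++~~~~~~~
[8] ~~+~~~~~~~~~~~+~~~~~~~~
[9] ~~+~~~~~~~~~~~+~~~~~~~~

2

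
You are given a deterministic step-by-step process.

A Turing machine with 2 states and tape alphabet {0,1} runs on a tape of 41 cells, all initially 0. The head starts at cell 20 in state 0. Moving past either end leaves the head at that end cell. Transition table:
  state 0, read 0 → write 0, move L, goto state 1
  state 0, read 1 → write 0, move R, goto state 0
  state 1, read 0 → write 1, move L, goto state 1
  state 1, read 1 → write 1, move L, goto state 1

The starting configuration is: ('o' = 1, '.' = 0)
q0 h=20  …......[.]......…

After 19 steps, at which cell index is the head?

1

t=0: q0 h=20  …......[.]......…
t=1: q1 h=19  …......[.]......…
t=2: q1 h=18  …......[.]o.....…
t=3: q1 h=17  …......[.]oo....…
t=4: q1 h=16  …......[.]ooo...…
t=5: q1 h=15  …......[.]oooo..…
t=6: q1 h=14  …......[.]ooooo.…
t=7: q1 h=13  …......[.]oooooo…
t=8: q1 h=12  …......[.]oooooo…
t=9: q1 h=11  …......[.]oooooo…
t=10: q1 h=10  …......[.]oooooo…
t=11: q1 h= 9  …......[.]oooooo…
t=12: q1 h= 8  …......[.]oooooo…
t=13: q1 h= 7  …......[.]oooooo…
t=14: q1 h= 6  |......[.]oooooo…
t=15: q1 h= 5  |.....[.]oooooo…
t=16: q1 h= 4  |....[.]oooooo…
t=17: q1 h= 3  |...[.]oooooo…
t=18: q1 h= 2  |..[.]oooooo…
t=19: q1 h= 1  |.[.]oooooo…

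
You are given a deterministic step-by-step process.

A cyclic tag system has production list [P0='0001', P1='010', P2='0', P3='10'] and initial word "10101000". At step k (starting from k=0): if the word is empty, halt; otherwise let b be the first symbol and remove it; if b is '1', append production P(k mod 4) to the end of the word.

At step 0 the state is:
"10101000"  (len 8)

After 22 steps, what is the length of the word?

4

0) "10101000"  (len 8)
1) "01010000001"  (len 11)
2) "1010000001"  (len 10)
3) "0100000010"  (len 10)
4) "100000010"  (len 9)
5) "000000100001"  (len 12)
6) "00000100001"  (len 11)
7) "0000100001"  (len 10)
8) "000100001"  (len 9)
9) "00100001"  (len 8)
10) "0100001"  (len 7)
11) "100001"  (len 6)
12) "0000110"  (len 7)
13) "000110"  (len 6)
14) "00110"  (len 5)
15) "0110"  (len 4)
16) "110"  (len 3)
17) "100001"  (len 6)
18) "00001010"  (len 8)
19) "0001010"  (len 7)
20) "001010"  (len 6)
21) "01010"  (len 5)
22) "1010"  (len 4)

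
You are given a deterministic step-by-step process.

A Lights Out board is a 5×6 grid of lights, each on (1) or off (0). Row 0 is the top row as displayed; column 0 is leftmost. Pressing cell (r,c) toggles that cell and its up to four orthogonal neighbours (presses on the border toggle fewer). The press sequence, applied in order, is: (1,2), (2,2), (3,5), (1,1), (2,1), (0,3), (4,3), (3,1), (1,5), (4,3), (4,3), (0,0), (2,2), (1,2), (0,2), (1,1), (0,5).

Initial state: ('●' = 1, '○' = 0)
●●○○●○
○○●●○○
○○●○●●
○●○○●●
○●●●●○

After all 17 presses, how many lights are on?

gen 0: ●●○○●○
○○●●○○
○○●○●●
○●○○●●
○●●●●○
gen 1: ●●●○●○
○●○○○○
○○○○●●
○●○○●●
○●●●●○
gen 2: ●●●○●○
○●●○○○
○●●●●●
○●●○●●
○●●●●○
gen 3: ●●●○●○
○●●○○○
○●●●●○
○●●○○○
○●●●●●
gen 4: ●○●○●○
●○○○○○
○○●●●○
○●●○○○
○●●●●●
gen 5: ●○●○●○
●●○○○○
●●○●●○
○○●○○○
○●●●●●
gen 6: ●○○●○○
●●○●○○
●●○●●○
○○●○○○
○●●●●●
gen 7: ●○○●○○
●●○●○○
●●○●●○
○○●●○○
○●○○○●
gen 8: ●○○●○○
●●○●○○
●○○●●○
●●○●○○
○○○○○●
gen 9: ●○○●○●
●●○●●●
●○○●●●
●●○●○○
○○○○○●
gen 10: ●○○●○●
●●○●●●
●○○●●●
●●○○○○
○○●●●●
gen 11: ●○○●○●
●●○●●●
●○○●●●
●●○●○○
○○○○○●
gen 12: ○●○●○●
○●○●●●
●○○●●●
●●○●○○
○○○○○●
gen 13: ○●○●○●
○●●●●●
●●●○●●
●●●●○○
○○○○○●
gen 14: ○●●●○●
○○○○●●
●●○○●●
●●●●○○
○○○○○●
gen 15: ○○○○○●
○○●○●●
●●○○●●
●●●●○○
○○○○○●
gen 16: ○●○○○●
●●○○●●
●○○○●●
●●●●○○
○○○○○●
gen 17: ○●○○●○
●●○○●○
●○○○●●
●●●●○○
○○○○○●

13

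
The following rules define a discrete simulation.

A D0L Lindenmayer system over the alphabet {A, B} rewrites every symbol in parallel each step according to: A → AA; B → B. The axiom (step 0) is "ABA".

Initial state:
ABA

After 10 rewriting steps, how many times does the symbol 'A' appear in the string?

step 0: ABA
step 1: AABAA
step 2: AAAABAAAA
step 3: AAAAAAAABAAAAAAAA
step 4: AAAAAAAAAAAAAAAABAAAAAAAAAAAAAAAA
step 5: AAAAAAAAAAAAAAAAAAAAAAAAAAAAAAAABAAAAAAAAAAAAAAAAAAAAAAAAAAAAAAAA
step 6: AAAAAAAAAAAAAAAAAAAAAAAAAAAAAAAAAAAAAAAAAAAAAAAAAAAAAAAAAA…AAAAAAAAAAAAAAAAAAAAAAAAAAAAAAAAAAAAAAAAAAAAAAAAAAAAAAAAAA  (len 129)
step 7: AAAAAAAAAAAAAAAAAAAAAAAAAAAAAAAAAAAAAAAAAAAAAAAAAAAAAAAAAA…AAAAAAAAAAAAAAAAAAAAAAAAAAAAAAAAAAAAAAAAAAAAAAAAAAAAAAAAAA  (len 257)
step 8: AAAAAAAAAAAAAAAAAAAAAAAAAAAAAAAAAAAAAAAAAAAAAAAAAAAAAAAAAA…AAAAAAAAAAAAAAAAAAAAAAAAAAAAAAAAAAAAAAAAAAAAAAAAAAAAAAAAAA  (len 513)
step 9: AAAAAAAAAAAAAAAAAAAAAAAAAAAAAAAAAAAAAAAAAAAAAAAAAAAAAAAAAA…AAAAAAAAAAAAAAAAAAAAAAAAAAAAAAAAAAAAAAAAAAAAAAAAAAAAAAAAAA  (len 1025)
step 10: AAAAAAAAAAAAAAAAAAAAAAAAAAAAAAAAAAAAAAAAAAAAAAAAAAAAAAAAAA…AAAAAAAAAAAAAAAAAAAAAAAAAAAAAAAAAAAAAAAAAAAAAAAAAAAAAAAAAA  (len 2049)

2048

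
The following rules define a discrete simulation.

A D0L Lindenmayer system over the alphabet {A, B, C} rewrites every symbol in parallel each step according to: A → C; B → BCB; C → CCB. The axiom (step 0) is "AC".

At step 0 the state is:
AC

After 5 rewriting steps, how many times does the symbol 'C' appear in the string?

t=0: AC
t=1: CCCB
t=2: CCBCCBCCBBCB
t=3: CCBCCBBCBCCBCCBBCBCCBCCBBCBBCBCCBBCB
t=4: CCBCCBBCBCCBCCBBCBBCBCCBBCBCCBCCBBCBCCBCCBBCBBCBCCBBCBCCBCCBBCBCCBCCBBCBBCBCCBBCBBCBCCBBCBCCBCCBBCBBCBCCBBCB
t=5: CCBCCBBCBCCBCCBBCBBCBCCBBCBCCBCCBBCBCCBCCBBCBBCBCCBBCBBCBC…BBCBCCBCCBBCBCCBCCBBCBBCBCCBBCBBCBCCBBCBCCBCCBBCBBCBCCBBCB  (len 324)

163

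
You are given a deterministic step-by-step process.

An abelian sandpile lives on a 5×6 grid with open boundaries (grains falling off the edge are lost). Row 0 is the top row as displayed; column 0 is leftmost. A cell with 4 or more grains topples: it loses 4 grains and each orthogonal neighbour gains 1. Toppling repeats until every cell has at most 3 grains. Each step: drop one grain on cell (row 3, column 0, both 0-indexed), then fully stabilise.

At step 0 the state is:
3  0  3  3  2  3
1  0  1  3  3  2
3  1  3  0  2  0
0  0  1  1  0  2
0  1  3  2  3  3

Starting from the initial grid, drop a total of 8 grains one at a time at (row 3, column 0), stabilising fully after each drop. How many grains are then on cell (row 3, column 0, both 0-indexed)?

step 0: 3  0  3  3  2  3
1  0  1  3  3  2
3  1  3  0  2  0
0  0  1  1  0  2
0  1  3  2  3  3
step 1: 3  0  3  3  2  3
1  0  1  3  3  2
3  1  3  0  2  0
1  0  1  1  0  2
0  1  3  2  3  3
step 2: 3  0  3  3  2  3
1  0  1  3  3  2
3  1  3  0  2  0
2  0  1  1  0  2
0  1  3  2  3  3
step 3: 3  0  3  3  2  3
1  0  1  3  3  2
3  1  3  0  2  0
3  0  1  1  0  2
0  1  3  2  3  3
step 4: 3  0  3  3  2  3
2  0  1  3  3  2
0  2  3  0  2  0
1  1  1  1  0  2
1  1  3  2  3  3
step 5: 3  0  3  3  2  3
2  0  1  3  3  2
0  2  3  0  2  0
2  1  1  1  0  2
1  1  3  2  3  3
step 6: 3  0  3  3  2  3
2  0  1  3  3  2
0  2  3  0  2  0
3  1  1  1  0  2
1  1  3  2  3  3
step 7: 3  0  3  3  2  3
2  0  1  3  3  2
1  2  3  0  2  0
0  2  1  1  0  2
2  1  3  2  3  3
step 8: 3  0  3  3  2  3
2  0  1  3  3  2
1  2  3  0  2  0
1  2  1  1  0  2
2  1  3  2  3  3

1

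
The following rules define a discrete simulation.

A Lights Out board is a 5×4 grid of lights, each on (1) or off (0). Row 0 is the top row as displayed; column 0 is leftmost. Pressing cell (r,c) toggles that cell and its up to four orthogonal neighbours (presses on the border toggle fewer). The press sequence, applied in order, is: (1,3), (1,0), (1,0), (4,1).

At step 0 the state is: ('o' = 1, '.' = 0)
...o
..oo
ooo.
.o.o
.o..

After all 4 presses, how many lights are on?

step 0: ...o
..oo
ooo.
.o.o
.o..
step 1: ....
....
oooo
.o.o
.o..
step 2: o...
oo..
.ooo
.o.o
.o..
step 3: ....
....
oooo
.o.o
.o..
step 4: ....
....
oooo
...o
o.o.

7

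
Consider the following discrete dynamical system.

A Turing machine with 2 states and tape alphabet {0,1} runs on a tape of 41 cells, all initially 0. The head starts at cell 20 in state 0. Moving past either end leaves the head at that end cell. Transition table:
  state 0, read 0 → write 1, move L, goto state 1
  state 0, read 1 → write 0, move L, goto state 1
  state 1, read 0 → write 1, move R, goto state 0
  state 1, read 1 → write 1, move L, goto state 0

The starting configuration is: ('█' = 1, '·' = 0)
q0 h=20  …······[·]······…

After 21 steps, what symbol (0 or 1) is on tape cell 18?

0) q0 h=20  …······[·]······…
1) q1 h=19  …······[·]█·····…
2) q0 h=20  …·····█[█]······…
3) q1 h=19  …······[█]······…
4) q0 h=18  …······[·]█·····…
5) q1 h=17  …······[·]██····…
6) q0 h=18  …·····█[█]█·····…
7) q1 h=17  …······[█]·█····…
8) q0 h=16  …······[·]█·█···…
9) q1 h=15  …······[·]██·█··…
10) q0 h=16  …·····█[█]█·█···…
11) q1 h=15  …······[█]·█·█··…
12) q0 h=14  …······[·]█·█·█·…
13) q1 h=13  …······[·]██·█·█…
14) q0 h=14  …·····█[█]█·█·█·…
15) q1 h=13  …······[█]·█·█·█…
16) q0 h=12  …······[·]█·█·█·…
17) q1 h=11  …······[·]██·█·█…
18) q0 h=12  …·····█[█]█·█·█·…
19) q1 h=11  …······[█]·█·█·█…
20) q0 h=10  …······[·]█·█·█·…
21) q1 h= 9  …······[·]██·█·█…

0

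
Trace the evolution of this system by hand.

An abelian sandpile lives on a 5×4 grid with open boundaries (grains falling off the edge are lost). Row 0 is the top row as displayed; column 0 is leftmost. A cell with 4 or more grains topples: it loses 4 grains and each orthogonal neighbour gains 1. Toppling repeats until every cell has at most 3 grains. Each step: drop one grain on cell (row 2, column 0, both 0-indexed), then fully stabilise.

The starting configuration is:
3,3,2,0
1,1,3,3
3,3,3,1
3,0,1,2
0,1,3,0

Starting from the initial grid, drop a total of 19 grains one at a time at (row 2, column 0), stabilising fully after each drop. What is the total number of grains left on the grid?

0) 3,3,2,0
1,1,3,3
3,3,3,1
3,0,1,2
0,1,3,0
1) 3,3,3,1
2,3,1,0
2,1,1,3
0,2,2,2
1,1,3,0
2) 3,3,3,1
2,3,1,0
3,1,1,3
0,2,2,2
1,1,3,0
3) 3,3,3,1
3,3,1,0
0,2,1,3
1,2,2,2
1,1,3,0
4) 3,3,3,1
3,3,1,0
1,2,1,3
1,2,2,2
1,1,3,0
5) 3,3,3,1
3,3,1,0
2,2,1,3
1,2,2,2
1,1,3,0
6) 3,3,3,1
3,3,1,0
3,2,1,3
1,2,2,2
1,1,3,0
7) 1,2,0,2
2,2,3,0
2,0,2,3
2,3,2,2
1,1,3,0
8) 1,2,0,2
2,2,3,0
3,0,2,3
2,3,2,2
1,1,3,0
9) 1,2,0,2
3,2,3,0
0,1,2,3
3,3,2,2
1,1,3,0
10) 1,2,0,2
3,2,3,0
1,1,2,3
3,3,2,2
1,1,3,0
11) 1,2,0,2
3,2,3,0
2,1,2,3
3,3,2,2
1,1,3,0
12) 1,2,0,2
3,2,3,0
3,1,2,3
3,3,2,2
1,1,3,0
13) 2,2,0,2
0,3,3,0
2,3,2,3
1,0,3,2
2,2,3,0
14) 2,2,0,2
0,3,3,0
3,3,2,3
1,0,3,2
2,2,3,0
15) 2,3,1,2
2,1,1,2
1,2,2,1
2,2,2,0
2,3,0,2
16) 2,3,1,2
2,1,1,2
2,2,2,1
2,2,2,0
2,3,0,2
17) 2,3,1,2
2,1,1,2
3,2,2,1
2,2,2,0
2,3,0,2
18) 2,3,1,2
3,1,1,2
0,3,2,1
3,2,2,0
2,3,0,2
19) 2,3,1,2
3,1,1,2
1,3,2,1
3,2,2,0
2,3,0,2

36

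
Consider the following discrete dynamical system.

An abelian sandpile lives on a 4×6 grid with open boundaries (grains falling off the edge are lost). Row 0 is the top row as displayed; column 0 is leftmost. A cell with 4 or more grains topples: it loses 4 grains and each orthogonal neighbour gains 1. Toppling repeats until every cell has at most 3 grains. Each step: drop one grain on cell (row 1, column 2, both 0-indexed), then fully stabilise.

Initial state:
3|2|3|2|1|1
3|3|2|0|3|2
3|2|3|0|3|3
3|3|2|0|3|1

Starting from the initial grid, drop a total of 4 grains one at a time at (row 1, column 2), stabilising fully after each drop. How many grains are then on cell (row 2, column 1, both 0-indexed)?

3

0) 3|2|3|2|1|1
3|3|2|0|3|2
3|2|3|0|3|3
3|3|2|0|3|1
1) 3|2|3|2|1|1
3|3|3|0|3|2
3|2|3|0|3|3
3|3|2|0|3|1
2) 1|1|1|3|1|1
2|3|3|1|3|2
2|2|2|1|3|3
1|2|0|1|3|1
3) 1|2|2|3|1|1
3|0|1|2|3|2
2|3|3|1|3|3
1|2|0|1|3|1
4) 1|2|2|3|1|1
3|0|2|2|3|2
2|3|3|1|3|3
1|2|0|1|3|1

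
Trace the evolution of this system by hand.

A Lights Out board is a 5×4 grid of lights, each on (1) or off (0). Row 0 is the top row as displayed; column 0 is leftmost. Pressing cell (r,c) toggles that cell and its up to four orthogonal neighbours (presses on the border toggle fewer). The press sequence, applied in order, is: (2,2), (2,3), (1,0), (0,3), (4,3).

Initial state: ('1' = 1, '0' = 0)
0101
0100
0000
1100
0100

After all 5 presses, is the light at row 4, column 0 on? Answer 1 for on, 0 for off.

0

step 0: 0101
0100
0000
1100
0100
step 1: 0101
0110
0111
1110
0100
step 2: 0101
0111
0100
1111
0100
step 3: 1101
1011
1100
1111
0100
step 4: 1110
1010
1100
1111
0100
step 5: 1110
1010
1100
1110
0111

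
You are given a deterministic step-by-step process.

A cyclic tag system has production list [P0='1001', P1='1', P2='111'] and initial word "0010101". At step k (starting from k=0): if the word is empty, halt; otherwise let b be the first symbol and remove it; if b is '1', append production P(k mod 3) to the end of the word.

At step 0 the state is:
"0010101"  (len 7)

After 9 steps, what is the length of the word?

10

t=0: "0010101"  (len 7)
t=1: "010101"  (len 6)
t=2: "10101"  (len 5)
t=3: "0101111"  (len 7)
t=4: "101111"  (len 6)
t=5: "011111"  (len 6)
t=6: "11111"  (len 5)
t=7: "11111001"  (len 8)
t=8: "11110011"  (len 8)
t=9: "1110011111"  (len 10)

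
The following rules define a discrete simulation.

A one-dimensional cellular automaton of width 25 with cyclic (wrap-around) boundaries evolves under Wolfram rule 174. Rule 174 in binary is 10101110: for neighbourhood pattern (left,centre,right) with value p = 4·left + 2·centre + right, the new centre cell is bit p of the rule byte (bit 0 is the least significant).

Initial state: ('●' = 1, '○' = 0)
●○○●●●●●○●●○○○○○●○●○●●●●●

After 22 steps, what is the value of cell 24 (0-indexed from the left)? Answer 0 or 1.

gen 0: ●○○●●●●●○●●○○○○○●○●○●●●●●
gen 1: ○○●●●●●○●●○○○○○●●●●●●●●●●
gen 2: ○●●●●●○●●○○○○○●●●●●●●●●●○
gen 3: ●●●●●○●●○○○○○●●●●●●●●●●○○
gen 4: ●●●●○●●○○○○○●●●●●●●●●●○○●
gen 5: ●●●○●●○○○○○●●●●●●●●●●○○●●
gen 6: ●●○●●○○○○○●●●●●●●●●●○○●●●
gen 7: ●○●●○○○○○●●●●●●●●●●○○●●●●
gen 8: ○●●○○○○○●●●●●●●●●●○○●●●●●
gen 9: ●●○○○○○●●●●●●●●●●○○●●●●●○
gen 10: ●○○○○○●●●●●●●●●●○○●●●●●○●
gen 11: ○○○○○●●●●●●●●●●○○●●●●●○●●
gen 12: ○○○○●●●●●●●●●●○○●●●●●○●●○
gen 13: ○○○●●●●●●●●●●○○●●●●●○●●○○
gen 14: ○○●●●●●●●●●●○○●●●●●○●●○○○
gen 15: ○●●●●●●●●●●○○●●●●●○●●○○○○
gen 16: ●●●●●●●●●●○○●●●●●○●●○○○○○
gen 17: ●●●●●●●●●○○●●●●●○●●○○○○○●
gen 18: ●●●●●●●●○○●●●●●○●●○○○○○●●
gen 19: ●●●●●●●○○●●●●●○●●○○○○○●●●
gen 20: ●●●●●●○○●●●●●○●●○○○○○●●●●
gen 21: ●●●●●○○●●●●●○●●○○○○○●●●●●
gen 22: ●●●●○○●●●●●○●●○○○○○●●●●●●

1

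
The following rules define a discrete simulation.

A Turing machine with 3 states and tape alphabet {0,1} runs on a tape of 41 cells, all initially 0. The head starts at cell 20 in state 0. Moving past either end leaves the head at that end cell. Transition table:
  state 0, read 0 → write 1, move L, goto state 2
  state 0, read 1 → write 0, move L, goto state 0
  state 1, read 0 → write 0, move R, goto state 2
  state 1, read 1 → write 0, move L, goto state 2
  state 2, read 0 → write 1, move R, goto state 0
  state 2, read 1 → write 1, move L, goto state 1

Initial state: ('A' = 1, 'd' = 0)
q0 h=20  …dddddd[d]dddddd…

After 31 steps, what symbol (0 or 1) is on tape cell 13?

k=0  q0 h=20  …dddddd[d]dddddd…
k=1  q2 h=19  …dddddd[d]Addddd…
k=2  q0 h=20  …dddddA[A]dddddd…
k=3  q0 h=19  …dddddd[A]dddddd…
k=4  q0 h=18  …dddddd[d]dddddd…
k=5  q2 h=17  …dddddd[d]Addddd…
k=6  q0 h=18  …dddddA[A]dddddd…
k=7  q0 h=17  …dddddd[A]dddddd…
k=8  q0 h=16  …dddddd[d]dddddd…
k=9  q2 h=15  …dddddd[d]Addddd…
k=10  q0 h=16  …dddddA[A]dddddd…
k=11  q0 h=15  …dddddd[A]dddddd…
k=12  q0 h=14  …dddddd[d]dddddd…
k=13  q2 h=13  …dddddd[d]Addddd…
k=14  q0 h=14  …dddddA[A]dddddd…
k=15  q0 h=13  …dddddd[A]dddddd…
k=16  q0 h=12  …dddddd[d]dddddd…
k=17  q2 h=11  …dddddd[d]Addddd…
k=18  q0 h=12  …dddddA[A]dddddd…
k=19  q0 h=11  …dddddd[A]dddddd…
k=20  q0 h=10  …dddddd[d]dddddd…
k=21  q2 h= 9  …dddddd[d]Addddd…
k=22  q0 h=10  …dddddA[A]dddddd…
k=23  q0 h= 9  …dddddd[A]dddddd…
k=24  q0 h= 8  …dddddd[d]dddddd…
k=25  q2 h= 7  …dddddd[d]Addddd…
k=26  q0 h= 8  …dddddA[A]dddddd…
k=27  q0 h= 7  …dddddd[A]dddddd…
k=28  q0 h= 6  |dddddd[d]dddddd…
k=29  q2 h= 5  |ddddd[d]Addddd…
k=30  q0 h= 6  |dddddA[A]dddddd…
k=31  q0 h= 5  |ddddd[A]dddddd…

0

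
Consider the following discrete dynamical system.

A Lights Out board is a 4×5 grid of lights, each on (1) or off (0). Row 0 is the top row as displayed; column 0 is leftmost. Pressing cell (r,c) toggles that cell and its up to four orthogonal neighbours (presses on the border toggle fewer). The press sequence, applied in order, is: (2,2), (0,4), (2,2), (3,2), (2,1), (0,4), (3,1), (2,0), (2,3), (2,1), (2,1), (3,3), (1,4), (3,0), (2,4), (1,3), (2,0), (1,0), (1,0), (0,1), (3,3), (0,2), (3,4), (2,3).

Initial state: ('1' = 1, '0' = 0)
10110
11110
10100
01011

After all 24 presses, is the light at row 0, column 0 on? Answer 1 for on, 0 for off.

0

0) 10110
11110
10100
01011
1) 10110
11010
11010
01111
2) 10101
11011
11010
01111
3) 10101
11111
10100
01011
4) 10101
11111
10000
00101
5) 10101
10111
01100
01101
6) 10110
10110
01100
01101
7) 10110
10110
00100
10001
8) 10110
00110
11100
00001
9) 10110
00100
11011
00011
10) 10110
01100
00111
01011
11) 10110
00100
11011
00011
12) 10110
00100
11001
00100
13) 10111
00111
11000
00100
14) 10111
00111
01000
11100
15) 10111
00110
01011
11101
16) 10101
00001
01001
11101
17) 10101
10001
10001
01101
18) 00101
01001
00001
01101
19) 10101
10001
10001
01101
20) 01001
11001
10001
01101
21) 01001
11001
10011
01010
22) 00111
11101
10011
01010
23) 00111
11101
10010
01001
24) 00111
11111
10101
01011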